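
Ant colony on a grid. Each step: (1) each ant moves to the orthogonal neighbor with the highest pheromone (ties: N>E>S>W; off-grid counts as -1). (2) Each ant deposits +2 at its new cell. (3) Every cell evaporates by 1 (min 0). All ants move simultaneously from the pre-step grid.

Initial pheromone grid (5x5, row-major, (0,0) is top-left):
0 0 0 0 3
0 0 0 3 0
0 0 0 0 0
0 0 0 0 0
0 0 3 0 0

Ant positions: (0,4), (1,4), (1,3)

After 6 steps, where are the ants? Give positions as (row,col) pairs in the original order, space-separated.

Step 1: ant0:(0,4)->S->(1,4) | ant1:(1,4)->N->(0,4) | ant2:(1,3)->N->(0,3)
  grid max=4 at (0,4)
Step 2: ant0:(1,4)->N->(0,4) | ant1:(0,4)->S->(1,4) | ant2:(0,3)->E->(0,4)
  grid max=7 at (0,4)
Step 3: ant0:(0,4)->S->(1,4) | ant1:(1,4)->N->(0,4) | ant2:(0,4)->S->(1,4)
  grid max=8 at (0,4)
Step 4: ant0:(1,4)->N->(0,4) | ant1:(0,4)->S->(1,4) | ant2:(1,4)->N->(0,4)
  grid max=11 at (0,4)
Step 5: ant0:(0,4)->S->(1,4) | ant1:(1,4)->N->(0,4) | ant2:(0,4)->S->(1,4)
  grid max=12 at (0,4)
Step 6: ant0:(1,4)->N->(0,4) | ant1:(0,4)->S->(1,4) | ant2:(1,4)->N->(0,4)
  grid max=15 at (0,4)

(0,4) (1,4) (0,4)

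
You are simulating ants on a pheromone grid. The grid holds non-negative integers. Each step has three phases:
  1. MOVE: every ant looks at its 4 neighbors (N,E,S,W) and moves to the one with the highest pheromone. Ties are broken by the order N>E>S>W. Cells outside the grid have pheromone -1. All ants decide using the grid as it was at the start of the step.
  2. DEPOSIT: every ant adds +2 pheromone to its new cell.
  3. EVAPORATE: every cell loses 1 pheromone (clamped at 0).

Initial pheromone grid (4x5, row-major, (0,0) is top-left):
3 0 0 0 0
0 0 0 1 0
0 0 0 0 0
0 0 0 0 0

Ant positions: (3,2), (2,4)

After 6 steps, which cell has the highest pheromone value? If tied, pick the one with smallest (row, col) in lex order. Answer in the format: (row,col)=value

Step 1: ant0:(3,2)->N->(2,2) | ant1:(2,4)->N->(1,4)
  grid max=2 at (0,0)
Step 2: ant0:(2,2)->N->(1,2) | ant1:(1,4)->N->(0,4)
  grid max=1 at (0,0)
Step 3: ant0:(1,2)->N->(0,2) | ant1:(0,4)->S->(1,4)
  grid max=1 at (0,2)
Step 4: ant0:(0,2)->E->(0,3) | ant1:(1,4)->N->(0,4)
  grid max=1 at (0,3)
Step 5: ant0:(0,3)->E->(0,4) | ant1:(0,4)->W->(0,3)
  grid max=2 at (0,3)
Step 6: ant0:(0,4)->W->(0,3) | ant1:(0,3)->E->(0,4)
  grid max=3 at (0,3)
Final grid:
  0 0 0 3 3
  0 0 0 0 0
  0 0 0 0 0
  0 0 0 0 0
Max pheromone 3 at (0,3)

Answer: (0,3)=3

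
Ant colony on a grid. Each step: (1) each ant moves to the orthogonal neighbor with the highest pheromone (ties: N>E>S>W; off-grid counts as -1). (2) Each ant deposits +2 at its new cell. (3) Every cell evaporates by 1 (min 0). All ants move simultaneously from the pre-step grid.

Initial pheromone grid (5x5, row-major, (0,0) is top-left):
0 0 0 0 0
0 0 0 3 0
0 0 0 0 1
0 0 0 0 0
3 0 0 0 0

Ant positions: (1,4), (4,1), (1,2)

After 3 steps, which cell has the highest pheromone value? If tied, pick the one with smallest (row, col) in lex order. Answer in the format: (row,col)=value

Answer: (1,3)=8

Derivation:
Step 1: ant0:(1,4)->W->(1,3) | ant1:(4,1)->W->(4,0) | ant2:(1,2)->E->(1,3)
  grid max=6 at (1,3)
Step 2: ant0:(1,3)->N->(0,3) | ant1:(4,0)->N->(3,0) | ant2:(1,3)->N->(0,3)
  grid max=5 at (1,3)
Step 3: ant0:(0,3)->S->(1,3) | ant1:(3,0)->S->(4,0) | ant2:(0,3)->S->(1,3)
  grid max=8 at (1,3)
Final grid:
  0 0 0 2 0
  0 0 0 8 0
  0 0 0 0 0
  0 0 0 0 0
  4 0 0 0 0
Max pheromone 8 at (1,3)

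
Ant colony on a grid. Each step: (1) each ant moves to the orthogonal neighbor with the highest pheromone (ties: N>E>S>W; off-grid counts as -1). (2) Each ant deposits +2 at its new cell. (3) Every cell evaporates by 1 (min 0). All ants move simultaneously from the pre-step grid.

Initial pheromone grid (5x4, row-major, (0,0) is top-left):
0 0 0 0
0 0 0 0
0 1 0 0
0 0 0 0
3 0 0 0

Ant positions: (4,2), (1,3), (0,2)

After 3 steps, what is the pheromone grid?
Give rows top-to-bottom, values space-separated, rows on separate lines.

After step 1: ants at (3,2),(0,3),(0,3)
  0 0 0 3
  0 0 0 0
  0 0 0 0
  0 0 1 0
  2 0 0 0
After step 2: ants at (2,2),(1,3),(1,3)
  0 0 0 2
  0 0 0 3
  0 0 1 0
  0 0 0 0
  1 0 0 0
After step 3: ants at (1,2),(0,3),(0,3)
  0 0 0 5
  0 0 1 2
  0 0 0 0
  0 0 0 0
  0 0 0 0

0 0 0 5
0 0 1 2
0 0 0 0
0 0 0 0
0 0 0 0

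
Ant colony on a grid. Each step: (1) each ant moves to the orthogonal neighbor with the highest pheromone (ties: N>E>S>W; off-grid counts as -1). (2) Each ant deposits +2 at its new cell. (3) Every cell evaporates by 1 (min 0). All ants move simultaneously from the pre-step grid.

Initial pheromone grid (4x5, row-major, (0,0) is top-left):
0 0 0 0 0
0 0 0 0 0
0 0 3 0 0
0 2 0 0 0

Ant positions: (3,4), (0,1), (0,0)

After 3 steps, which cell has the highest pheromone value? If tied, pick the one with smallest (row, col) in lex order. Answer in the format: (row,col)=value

Answer: (0,1)=3

Derivation:
Step 1: ant0:(3,4)->N->(2,4) | ant1:(0,1)->E->(0,2) | ant2:(0,0)->E->(0,1)
  grid max=2 at (2,2)
Step 2: ant0:(2,4)->N->(1,4) | ant1:(0,2)->W->(0,1) | ant2:(0,1)->E->(0,2)
  grid max=2 at (0,1)
Step 3: ant0:(1,4)->N->(0,4) | ant1:(0,1)->E->(0,2) | ant2:(0,2)->W->(0,1)
  grid max=3 at (0,1)
Final grid:
  0 3 3 0 1
  0 0 0 0 0
  0 0 0 0 0
  0 0 0 0 0
Max pheromone 3 at (0,1)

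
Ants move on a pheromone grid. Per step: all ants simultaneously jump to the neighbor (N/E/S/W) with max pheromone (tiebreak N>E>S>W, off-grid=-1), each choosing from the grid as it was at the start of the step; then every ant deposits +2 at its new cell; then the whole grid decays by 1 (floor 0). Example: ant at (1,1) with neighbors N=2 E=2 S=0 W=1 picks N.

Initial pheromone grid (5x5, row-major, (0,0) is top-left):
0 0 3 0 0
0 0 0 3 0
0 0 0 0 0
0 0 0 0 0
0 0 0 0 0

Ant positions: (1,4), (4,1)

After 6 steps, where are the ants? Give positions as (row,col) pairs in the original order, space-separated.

Step 1: ant0:(1,4)->W->(1,3) | ant1:(4,1)->N->(3,1)
  grid max=4 at (1,3)
Step 2: ant0:(1,3)->N->(0,3) | ant1:(3,1)->N->(2,1)
  grid max=3 at (1,3)
Step 3: ant0:(0,3)->S->(1,3) | ant1:(2,1)->N->(1,1)
  grid max=4 at (1,3)
Step 4: ant0:(1,3)->N->(0,3) | ant1:(1,1)->N->(0,1)
  grid max=3 at (1,3)
Step 5: ant0:(0,3)->S->(1,3) | ant1:(0,1)->E->(0,2)
  grid max=4 at (1,3)
Step 6: ant0:(1,3)->N->(0,3) | ant1:(0,2)->E->(0,3)
  grid max=3 at (0,3)

(0,3) (0,3)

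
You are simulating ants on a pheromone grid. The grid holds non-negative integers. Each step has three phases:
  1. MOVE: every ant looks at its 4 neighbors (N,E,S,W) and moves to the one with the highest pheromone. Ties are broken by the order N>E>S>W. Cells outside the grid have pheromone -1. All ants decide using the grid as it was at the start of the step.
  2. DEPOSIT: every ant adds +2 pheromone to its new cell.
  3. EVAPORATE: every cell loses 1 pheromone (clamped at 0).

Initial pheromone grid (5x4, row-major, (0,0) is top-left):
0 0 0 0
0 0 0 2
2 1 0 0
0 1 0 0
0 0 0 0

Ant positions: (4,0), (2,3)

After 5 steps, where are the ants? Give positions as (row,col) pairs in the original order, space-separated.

Step 1: ant0:(4,0)->N->(3,0) | ant1:(2,3)->N->(1,3)
  grid max=3 at (1,3)
Step 2: ant0:(3,0)->N->(2,0) | ant1:(1,3)->N->(0,3)
  grid max=2 at (1,3)
Step 3: ant0:(2,0)->N->(1,0) | ant1:(0,3)->S->(1,3)
  grid max=3 at (1,3)
Step 4: ant0:(1,0)->S->(2,0) | ant1:(1,3)->N->(0,3)
  grid max=2 at (1,3)
Step 5: ant0:(2,0)->N->(1,0) | ant1:(0,3)->S->(1,3)
  grid max=3 at (1,3)

(1,0) (1,3)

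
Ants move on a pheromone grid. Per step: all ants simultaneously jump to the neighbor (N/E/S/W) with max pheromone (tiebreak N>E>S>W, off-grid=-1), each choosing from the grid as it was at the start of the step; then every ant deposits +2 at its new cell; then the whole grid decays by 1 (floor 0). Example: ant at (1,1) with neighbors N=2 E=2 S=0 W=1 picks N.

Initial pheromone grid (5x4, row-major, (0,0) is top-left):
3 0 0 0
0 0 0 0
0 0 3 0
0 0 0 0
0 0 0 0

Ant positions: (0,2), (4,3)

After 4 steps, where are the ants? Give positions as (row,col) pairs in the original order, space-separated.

Step 1: ant0:(0,2)->E->(0,3) | ant1:(4,3)->N->(3,3)
  grid max=2 at (0,0)
Step 2: ant0:(0,3)->S->(1,3) | ant1:(3,3)->N->(2,3)
  grid max=1 at (0,0)
Step 3: ant0:(1,3)->S->(2,3) | ant1:(2,3)->N->(1,3)
  grid max=2 at (1,3)
Step 4: ant0:(2,3)->N->(1,3) | ant1:(1,3)->S->(2,3)
  grid max=3 at (1,3)

(1,3) (2,3)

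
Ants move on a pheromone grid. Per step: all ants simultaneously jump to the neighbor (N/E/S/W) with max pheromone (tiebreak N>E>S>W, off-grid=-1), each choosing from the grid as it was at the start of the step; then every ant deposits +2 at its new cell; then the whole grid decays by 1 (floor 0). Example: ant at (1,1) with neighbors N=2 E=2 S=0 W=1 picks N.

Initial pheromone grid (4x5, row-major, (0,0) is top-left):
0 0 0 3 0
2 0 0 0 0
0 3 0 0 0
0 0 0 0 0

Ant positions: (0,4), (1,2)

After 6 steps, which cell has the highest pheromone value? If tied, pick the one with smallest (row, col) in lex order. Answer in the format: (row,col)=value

Step 1: ant0:(0,4)->W->(0,3) | ant1:(1,2)->N->(0,2)
  grid max=4 at (0,3)
Step 2: ant0:(0,3)->W->(0,2) | ant1:(0,2)->E->(0,3)
  grid max=5 at (0,3)
Step 3: ant0:(0,2)->E->(0,3) | ant1:(0,3)->W->(0,2)
  grid max=6 at (0,3)
Step 4: ant0:(0,3)->W->(0,2) | ant1:(0,2)->E->(0,3)
  grid max=7 at (0,3)
Step 5: ant0:(0,2)->E->(0,3) | ant1:(0,3)->W->(0,2)
  grid max=8 at (0,3)
Step 6: ant0:(0,3)->W->(0,2) | ant1:(0,2)->E->(0,3)
  grid max=9 at (0,3)
Final grid:
  0 0 6 9 0
  0 0 0 0 0
  0 0 0 0 0
  0 0 0 0 0
Max pheromone 9 at (0,3)

Answer: (0,3)=9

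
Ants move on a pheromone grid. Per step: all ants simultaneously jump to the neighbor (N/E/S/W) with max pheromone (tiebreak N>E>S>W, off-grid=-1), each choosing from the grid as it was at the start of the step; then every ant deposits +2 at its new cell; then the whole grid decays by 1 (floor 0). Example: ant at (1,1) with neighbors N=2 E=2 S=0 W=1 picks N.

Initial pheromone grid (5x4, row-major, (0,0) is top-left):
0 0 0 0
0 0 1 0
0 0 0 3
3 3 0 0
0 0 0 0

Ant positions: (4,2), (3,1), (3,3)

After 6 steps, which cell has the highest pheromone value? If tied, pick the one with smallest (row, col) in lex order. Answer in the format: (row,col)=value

Answer: (3,1)=9

Derivation:
Step 1: ant0:(4,2)->N->(3,2) | ant1:(3,1)->W->(3,0) | ant2:(3,3)->N->(2,3)
  grid max=4 at (2,3)
Step 2: ant0:(3,2)->W->(3,1) | ant1:(3,0)->E->(3,1) | ant2:(2,3)->N->(1,3)
  grid max=5 at (3,1)
Step 3: ant0:(3,1)->W->(3,0) | ant1:(3,1)->W->(3,0) | ant2:(1,3)->S->(2,3)
  grid max=6 at (3,0)
Step 4: ant0:(3,0)->E->(3,1) | ant1:(3,0)->E->(3,1) | ant2:(2,3)->N->(1,3)
  grid max=7 at (3,1)
Step 5: ant0:(3,1)->W->(3,0) | ant1:(3,1)->W->(3,0) | ant2:(1,3)->S->(2,3)
  grid max=8 at (3,0)
Step 6: ant0:(3,0)->E->(3,1) | ant1:(3,0)->E->(3,1) | ant2:(2,3)->N->(1,3)
  grid max=9 at (3,1)
Final grid:
  0 0 0 0
  0 0 0 1
  0 0 0 3
  7 9 0 0
  0 0 0 0
Max pheromone 9 at (3,1)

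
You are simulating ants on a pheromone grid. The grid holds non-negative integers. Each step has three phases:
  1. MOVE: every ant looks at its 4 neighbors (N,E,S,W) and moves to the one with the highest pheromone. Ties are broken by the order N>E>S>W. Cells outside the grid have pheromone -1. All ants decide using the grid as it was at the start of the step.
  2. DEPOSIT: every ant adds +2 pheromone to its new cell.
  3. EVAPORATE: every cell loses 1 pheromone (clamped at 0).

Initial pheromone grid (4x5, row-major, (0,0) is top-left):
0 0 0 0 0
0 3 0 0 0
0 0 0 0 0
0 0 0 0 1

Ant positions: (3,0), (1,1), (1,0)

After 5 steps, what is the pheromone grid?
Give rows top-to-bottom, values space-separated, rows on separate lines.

After step 1: ants at (2,0),(0,1),(1,1)
  0 1 0 0 0
  0 4 0 0 0
  1 0 0 0 0
  0 0 0 0 0
After step 2: ants at (1,0),(1,1),(0,1)
  0 2 0 0 0
  1 5 0 0 0
  0 0 0 0 0
  0 0 0 0 0
After step 3: ants at (1,1),(0,1),(1,1)
  0 3 0 0 0
  0 8 0 0 0
  0 0 0 0 0
  0 0 0 0 0
After step 4: ants at (0,1),(1,1),(0,1)
  0 6 0 0 0
  0 9 0 0 0
  0 0 0 0 0
  0 0 0 0 0
After step 5: ants at (1,1),(0,1),(1,1)
  0 7 0 0 0
  0 12 0 0 0
  0 0 0 0 0
  0 0 0 0 0

0 7 0 0 0
0 12 0 0 0
0 0 0 0 0
0 0 0 0 0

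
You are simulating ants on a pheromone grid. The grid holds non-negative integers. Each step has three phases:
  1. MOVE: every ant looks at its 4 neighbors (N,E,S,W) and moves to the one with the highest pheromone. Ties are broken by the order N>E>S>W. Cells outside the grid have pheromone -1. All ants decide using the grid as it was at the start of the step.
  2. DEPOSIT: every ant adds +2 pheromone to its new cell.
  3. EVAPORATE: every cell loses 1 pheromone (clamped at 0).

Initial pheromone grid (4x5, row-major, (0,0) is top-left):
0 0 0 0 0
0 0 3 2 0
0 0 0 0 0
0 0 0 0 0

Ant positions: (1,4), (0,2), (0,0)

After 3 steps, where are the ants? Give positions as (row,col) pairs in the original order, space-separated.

Step 1: ant0:(1,4)->W->(1,3) | ant1:(0,2)->S->(1,2) | ant2:(0,0)->E->(0,1)
  grid max=4 at (1,2)
Step 2: ant0:(1,3)->W->(1,2) | ant1:(1,2)->E->(1,3) | ant2:(0,1)->E->(0,2)
  grid max=5 at (1,2)
Step 3: ant0:(1,2)->E->(1,3) | ant1:(1,3)->W->(1,2) | ant2:(0,2)->S->(1,2)
  grid max=8 at (1,2)

(1,3) (1,2) (1,2)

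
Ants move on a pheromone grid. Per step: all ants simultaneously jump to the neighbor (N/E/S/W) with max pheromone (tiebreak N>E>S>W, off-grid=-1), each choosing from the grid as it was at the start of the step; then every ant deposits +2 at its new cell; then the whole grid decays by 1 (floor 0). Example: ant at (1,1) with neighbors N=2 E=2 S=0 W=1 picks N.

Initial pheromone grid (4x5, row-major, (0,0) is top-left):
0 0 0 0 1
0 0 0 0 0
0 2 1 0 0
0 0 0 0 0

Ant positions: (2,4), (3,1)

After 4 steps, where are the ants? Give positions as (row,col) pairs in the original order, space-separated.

Step 1: ant0:(2,4)->N->(1,4) | ant1:(3,1)->N->(2,1)
  grid max=3 at (2,1)
Step 2: ant0:(1,4)->N->(0,4) | ant1:(2,1)->N->(1,1)
  grid max=2 at (2,1)
Step 3: ant0:(0,4)->S->(1,4) | ant1:(1,1)->S->(2,1)
  grid max=3 at (2,1)
Step 4: ant0:(1,4)->N->(0,4) | ant1:(2,1)->N->(1,1)
  grid max=2 at (2,1)

(0,4) (1,1)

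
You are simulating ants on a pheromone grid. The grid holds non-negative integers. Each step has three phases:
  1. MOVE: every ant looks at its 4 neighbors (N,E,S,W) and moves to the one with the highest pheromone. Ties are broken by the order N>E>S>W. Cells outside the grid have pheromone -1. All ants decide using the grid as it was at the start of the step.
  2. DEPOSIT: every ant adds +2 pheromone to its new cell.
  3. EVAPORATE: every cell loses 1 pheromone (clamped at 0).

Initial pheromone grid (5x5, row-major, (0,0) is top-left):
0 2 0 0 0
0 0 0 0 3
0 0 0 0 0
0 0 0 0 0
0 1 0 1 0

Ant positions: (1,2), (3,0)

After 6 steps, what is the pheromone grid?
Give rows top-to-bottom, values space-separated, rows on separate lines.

After step 1: ants at (0,2),(2,0)
  0 1 1 0 0
  0 0 0 0 2
  1 0 0 0 0
  0 0 0 0 0
  0 0 0 0 0
After step 2: ants at (0,1),(1,0)
  0 2 0 0 0
  1 0 0 0 1
  0 0 0 0 0
  0 0 0 0 0
  0 0 0 0 0
After step 3: ants at (0,2),(0,0)
  1 1 1 0 0
  0 0 0 0 0
  0 0 0 0 0
  0 0 0 0 0
  0 0 0 0 0
After step 4: ants at (0,1),(0,1)
  0 4 0 0 0
  0 0 0 0 0
  0 0 0 0 0
  0 0 0 0 0
  0 0 0 0 0
After step 5: ants at (0,2),(0,2)
  0 3 3 0 0
  0 0 0 0 0
  0 0 0 0 0
  0 0 0 0 0
  0 0 0 0 0
After step 6: ants at (0,1),(0,1)
  0 6 2 0 0
  0 0 0 0 0
  0 0 0 0 0
  0 0 0 0 0
  0 0 0 0 0

0 6 2 0 0
0 0 0 0 0
0 0 0 0 0
0 0 0 0 0
0 0 0 0 0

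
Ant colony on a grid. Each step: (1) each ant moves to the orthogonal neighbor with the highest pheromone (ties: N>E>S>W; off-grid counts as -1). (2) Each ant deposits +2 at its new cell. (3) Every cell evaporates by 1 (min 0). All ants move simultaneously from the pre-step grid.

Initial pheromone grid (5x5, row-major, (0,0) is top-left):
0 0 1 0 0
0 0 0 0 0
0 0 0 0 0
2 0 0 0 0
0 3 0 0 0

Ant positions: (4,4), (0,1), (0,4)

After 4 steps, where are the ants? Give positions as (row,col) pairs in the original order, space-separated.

Step 1: ant0:(4,4)->N->(3,4) | ant1:(0,1)->E->(0,2) | ant2:(0,4)->S->(1,4)
  grid max=2 at (0,2)
Step 2: ant0:(3,4)->N->(2,4) | ant1:(0,2)->E->(0,3) | ant2:(1,4)->N->(0,4)
  grid max=1 at (0,2)
Step 3: ant0:(2,4)->N->(1,4) | ant1:(0,3)->E->(0,4) | ant2:(0,4)->W->(0,3)
  grid max=2 at (0,3)
Step 4: ant0:(1,4)->N->(0,4) | ant1:(0,4)->W->(0,3) | ant2:(0,3)->E->(0,4)
  grid max=5 at (0,4)

(0,4) (0,3) (0,4)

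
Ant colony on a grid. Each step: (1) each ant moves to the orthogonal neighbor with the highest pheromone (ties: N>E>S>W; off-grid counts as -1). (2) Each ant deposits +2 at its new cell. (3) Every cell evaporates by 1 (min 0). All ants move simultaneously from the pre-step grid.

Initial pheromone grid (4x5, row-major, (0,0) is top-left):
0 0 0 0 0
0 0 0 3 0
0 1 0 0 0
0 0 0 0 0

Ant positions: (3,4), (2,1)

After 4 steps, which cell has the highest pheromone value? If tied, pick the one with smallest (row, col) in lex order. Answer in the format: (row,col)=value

Step 1: ant0:(3,4)->N->(2,4) | ant1:(2,1)->N->(1,1)
  grid max=2 at (1,3)
Step 2: ant0:(2,4)->N->(1,4) | ant1:(1,1)->N->(0,1)
  grid max=1 at (0,1)
Step 3: ant0:(1,4)->W->(1,3) | ant1:(0,1)->E->(0,2)
  grid max=2 at (1,3)
Step 4: ant0:(1,3)->N->(0,3) | ant1:(0,2)->E->(0,3)
  grid max=3 at (0,3)
Final grid:
  0 0 0 3 0
  0 0 0 1 0
  0 0 0 0 0
  0 0 0 0 0
Max pheromone 3 at (0,3)

Answer: (0,3)=3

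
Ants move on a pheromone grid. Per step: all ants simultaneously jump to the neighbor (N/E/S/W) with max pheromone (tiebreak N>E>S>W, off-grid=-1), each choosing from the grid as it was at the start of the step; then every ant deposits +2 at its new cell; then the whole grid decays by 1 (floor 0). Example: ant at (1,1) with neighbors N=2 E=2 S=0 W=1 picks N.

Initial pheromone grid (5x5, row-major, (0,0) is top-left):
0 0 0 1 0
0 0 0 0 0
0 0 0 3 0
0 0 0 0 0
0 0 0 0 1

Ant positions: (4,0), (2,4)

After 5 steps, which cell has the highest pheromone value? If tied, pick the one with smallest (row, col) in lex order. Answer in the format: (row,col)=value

Step 1: ant0:(4,0)->N->(3,0) | ant1:(2,4)->W->(2,3)
  grid max=4 at (2,3)
Step 2: ant0:(3,0)->N->(2,0) | ant1:(2,3)->N->(1,3)
  grid max=3 at (2,3)
Step 3: ant0:(2,0)->N->(1,0) | ant1:(1,3)->S->(2,3)
  grid max=4 at (2,3)
Step 4: ant0:(1,0)->N->(0,0) | ant1:(2,3)->N->(1,3)
  grid max=3 at (2,3)
Step 5: ant0:(0,0)->E->(0,1) | ant1:(1,3)->S->(2,3)
  grid max=4 at (2,3)
Final grid:
  0 1 0 0 0
  0 0 0 0 0
  0 0 0 4 0
  0 0 0 0 0
  0 0 0 0 0
Max pheromone 4 at (2,3)

Answer: (2,3)=4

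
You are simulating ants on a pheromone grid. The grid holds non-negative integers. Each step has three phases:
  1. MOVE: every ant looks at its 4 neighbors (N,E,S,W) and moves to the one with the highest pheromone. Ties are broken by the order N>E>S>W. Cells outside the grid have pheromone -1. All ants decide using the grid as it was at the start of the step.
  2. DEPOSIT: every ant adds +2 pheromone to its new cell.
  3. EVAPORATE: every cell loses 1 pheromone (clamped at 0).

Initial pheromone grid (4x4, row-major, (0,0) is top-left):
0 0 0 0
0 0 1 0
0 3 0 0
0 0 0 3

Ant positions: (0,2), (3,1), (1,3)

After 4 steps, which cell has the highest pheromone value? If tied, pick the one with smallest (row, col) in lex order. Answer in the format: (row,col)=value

Answer: (0,2)=7

Derivation:
Step 1: ant0:(0,2)->S->(1,2) | ant1:(3,1)->N->(2,1) | ant2:(1,3)->W->(1,2)
  grid max=4 at (1,2)
Step 2: ant0:(1,2)->N->(0,2) | ant1:(2,1)->N->(1,1) | ant2:(1,2)->N->(0,2)
  grid max=3 at (0,2)
Step 3: ant0:(0,2)->S->(1,2) | ant1:(1,1)->E->(1,2) | ant2:(0,2)->S->(1,2)
  grid max=8 at (1,2)
Step 4: ant0:(1,2)->N->(0,2) | ant1:(1,2)->N->(0,2) | ant2:(1,2)->N->(0,2)
  grid max=7 at (0,2)
Final grid:
  0 0 7 0
  0 0 7 0
  0 1 0 0
  0 0 0 0
Max pheromone 7 at (0,2)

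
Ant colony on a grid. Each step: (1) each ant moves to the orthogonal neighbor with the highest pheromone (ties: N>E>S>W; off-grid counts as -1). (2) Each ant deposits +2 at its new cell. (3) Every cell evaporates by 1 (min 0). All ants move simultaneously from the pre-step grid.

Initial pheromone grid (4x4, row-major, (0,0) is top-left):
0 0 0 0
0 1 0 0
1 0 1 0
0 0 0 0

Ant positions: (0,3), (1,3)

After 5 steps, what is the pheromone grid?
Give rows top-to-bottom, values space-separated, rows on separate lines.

After step 1: ants at (1,3),(0,3)
  0 0 0 1
  0 0 0 1
  0 0 0 0
  0 0 0 0
After step 2: ants at (0,3),(1,3)
  0 0 0 2
  0 0 0 2
  0 0 0 0
  0 0 0 0
After step 3: ants at (1,3),(0,3)
  0 0 0 3
  0 0 0 3
  0 0 0 0
  0 0 0 0
After step 4: ants at (0,3),(1,3)
  0 0 0 4
  0 0 0 4
  0 0 0 0
  0 0 0 0
After step 5: ants at (1,3),(0,3)
  0 0 0 5
  0 0 0 5
  0 0 0 0
  0 0 0 0

0 0 0 5
0 0 0 5
0 0 0 0
0 0 0 0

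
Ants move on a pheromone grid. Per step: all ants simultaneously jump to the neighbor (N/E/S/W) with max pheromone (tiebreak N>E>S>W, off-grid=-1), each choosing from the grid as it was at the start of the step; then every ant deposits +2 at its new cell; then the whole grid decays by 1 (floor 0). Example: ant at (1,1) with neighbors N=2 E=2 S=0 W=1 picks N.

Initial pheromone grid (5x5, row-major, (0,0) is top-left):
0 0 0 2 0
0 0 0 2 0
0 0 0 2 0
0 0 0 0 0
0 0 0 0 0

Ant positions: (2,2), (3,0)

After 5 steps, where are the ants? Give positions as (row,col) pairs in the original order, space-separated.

Step 1: ant0:(2,2)->E->(2,3) | ant1:(3,0)->N->(2,0)
  grid max=3 at (2,3)
Step 2: ant0:(2,3)->N->(1,3) | ant1:(2,0)->N->(1,0)
  grid max=2 at (1,3)
Step 3: ant0:(1,3)->S->(2,3) | ant1:(1,0)->N->(0,0)
  grid max=3 at (2,3)
Step 4: ant0:(2,3)->N->(1,3) | ant1:(0,0)->E->(0,1)
  grid max=2 at (1,3)
Step 5: ant0:(1,3)->S->(2,3) | ant1:(0,1)->E->(0,2)
  grid max=3 at (2,3)

(2,3) (0,2)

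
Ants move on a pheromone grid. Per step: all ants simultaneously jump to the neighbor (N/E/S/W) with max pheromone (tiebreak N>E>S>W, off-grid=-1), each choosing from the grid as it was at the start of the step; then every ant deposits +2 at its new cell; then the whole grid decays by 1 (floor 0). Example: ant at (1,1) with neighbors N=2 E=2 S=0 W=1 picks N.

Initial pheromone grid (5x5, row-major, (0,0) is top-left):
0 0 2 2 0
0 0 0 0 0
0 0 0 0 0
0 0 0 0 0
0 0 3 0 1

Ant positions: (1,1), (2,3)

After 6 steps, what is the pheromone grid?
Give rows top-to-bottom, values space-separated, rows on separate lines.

After step 1: ants at (0,1),(1,3)
  0 1 1 1 0
  0 0 0 1 0
  0 0 0 0 0
  0 0 0 0 0
  0 0 2 0 0
After step 2: ants at (0,2),(0,3)
  0 0 2 2 0
  0 0 0 0 0
  0 0 0 0 0
  0 0 0 0 0
  0 0 1 0 0
After step 3: ants at (0,3),(0,2)
  0 0 3 3 0
  0 0 0 0 0
  0 0 0 0 0
  0 0 0 0 0
  0 0 0 0 0
After step 4: ants at (0,2),(0,3)
  0 0 4 4 0
  0 0 0 0 0
  0 0 0 0 0
  0 0 0 0 0
  0 0 0 0 0
After step 5: ants at (0,3),(0,2)
  0 0 5 5 0
  0 0 0 0 0
  0 0 0 0 0
  0 0 0 0 0
  0 0 0 0 0
After step 6: ants at (0,2),(0,3)
  0 0 6 6 0
  0 0 0 0 0
  0 0 0 0 0
  0 0 0 0 0
  0 0 0 0 0

0 0 6 6 0
0 0 0 0 0
0 0 0 0 0
0 0 0 0 0
0 0 0 0 0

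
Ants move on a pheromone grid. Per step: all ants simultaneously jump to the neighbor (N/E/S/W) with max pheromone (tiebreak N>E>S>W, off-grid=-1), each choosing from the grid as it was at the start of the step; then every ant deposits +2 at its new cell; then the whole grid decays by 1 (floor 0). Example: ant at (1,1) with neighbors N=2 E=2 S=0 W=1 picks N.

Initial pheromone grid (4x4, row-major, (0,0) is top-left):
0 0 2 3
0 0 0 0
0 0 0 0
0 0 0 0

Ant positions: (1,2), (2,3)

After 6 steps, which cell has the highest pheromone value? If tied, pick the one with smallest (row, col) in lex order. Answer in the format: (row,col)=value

Step 1: ant0:(1,2)->N->(0,2) | ant1:(2,3)->N->(1,3)
  grid max=3 at (0,2)
Step 2: ant0:(0,2)->E->(0,3) | ant1:(1,3)->N->(0,3)
  grid max=5 at (0,3)
Step 3: ant0:(0,3)->W->(0,2) | ant1:(0,3)->W->(0,2)
  grid max=5 at (0,2)
Step 4: ant0:(0,2)->E->(0,3) | ant1:(0,2)->E->(0,3)
  grid max=7 at (0,3)
Step 5: ant0:(0,3)->W->(0,2) | ant1:(0,3)->W->(0,2)
  grid max=7 at (0,2)
Step 6: ant0:(0,2)->E->(0,3) | ant1:(0,2)->E->(0,3)
  grid max=9 at (0,3)
Final grid:
  0 0 6 9
  0 0 0 0
  0 0 0 0
  0 0 0 0
Max pheromone 9 at (0,3)

Answer: (0,3)=9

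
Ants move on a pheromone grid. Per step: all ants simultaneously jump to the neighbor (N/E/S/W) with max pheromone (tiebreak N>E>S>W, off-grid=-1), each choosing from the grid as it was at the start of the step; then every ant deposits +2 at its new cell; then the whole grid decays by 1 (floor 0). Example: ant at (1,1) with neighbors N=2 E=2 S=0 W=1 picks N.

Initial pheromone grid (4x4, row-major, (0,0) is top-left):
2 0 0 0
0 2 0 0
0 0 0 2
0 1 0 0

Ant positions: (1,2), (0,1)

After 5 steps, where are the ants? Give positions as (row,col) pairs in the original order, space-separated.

Step 1: ant0:(1,2)->W->(1,1) | ant1:(0,1)->S->(1,1)
  grid max=5 at (1,1)
Step 2: ant0:(1,1)->N->(0,1) | ant1:(1,1)->N->(0,1)
  grid max=4 at (1,1)
Step 3: ant0:(0,1)->S->(1,1) | ant1:(0,1)->S->(1,1)
  grid max=7 at (1,1)
Step 4: ant0:(1,1)->N->(0,1) | ant1:(1,1)->N->(0,1)
  grid max=6 at (1,1)
Step 5: ant0:(0,1)->S->(1,1) | ant1:(0,1)->S->(1,1)
  grid max=9 at (1,1)

(1,1) (1,1)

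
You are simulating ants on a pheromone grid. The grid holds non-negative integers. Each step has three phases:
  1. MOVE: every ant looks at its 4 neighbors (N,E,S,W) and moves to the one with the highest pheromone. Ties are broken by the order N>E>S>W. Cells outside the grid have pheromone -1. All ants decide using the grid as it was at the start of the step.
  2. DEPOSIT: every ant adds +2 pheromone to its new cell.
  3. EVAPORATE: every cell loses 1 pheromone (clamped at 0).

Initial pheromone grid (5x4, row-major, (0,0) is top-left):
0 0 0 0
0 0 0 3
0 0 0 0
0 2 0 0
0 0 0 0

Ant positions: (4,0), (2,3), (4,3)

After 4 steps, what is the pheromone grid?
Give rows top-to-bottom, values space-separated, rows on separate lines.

After step 1: ants at (3,0),(1,3),(3,3)
  0 0 0 0
  0 0 0 4
  0 0 0 0
  1 1 0 1
  0 0 0 0
After step 2: ants at (3,1),(0,3),(2,3)
  0 0 0 1
  0 0 0 3
  0 0 0 1
  0 2 0 0
  0 0 0 0
After step 3: ants at (2,1),(1,3),(1,3)
  0 0 0 0
  0 0 0 6
  0 1 0 0
  0 1 0 0
  0 0 0 0
After step 4: ants at (3,1),(0,3),(0,3)
  0 0 0 3
  0 0 0 5
  0 0 0 0
  0 2 0 0
  0 0 0 0

0 0 0 3
0 0 0 5
0 0 0 0
0 2 0 0
0 0 0 0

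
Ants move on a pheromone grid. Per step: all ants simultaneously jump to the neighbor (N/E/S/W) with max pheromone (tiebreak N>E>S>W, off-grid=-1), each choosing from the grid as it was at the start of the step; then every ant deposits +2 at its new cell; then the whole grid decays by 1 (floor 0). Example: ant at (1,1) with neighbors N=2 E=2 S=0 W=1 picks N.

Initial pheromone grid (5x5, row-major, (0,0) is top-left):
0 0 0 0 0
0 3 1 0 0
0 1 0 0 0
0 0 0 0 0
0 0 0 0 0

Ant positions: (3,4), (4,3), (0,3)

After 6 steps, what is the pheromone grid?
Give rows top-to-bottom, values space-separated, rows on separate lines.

After step 1: ants at (2,4),(3,3),(0,4)
  0 0 0 0 1
  0 2 0 0 0
  0 0 0 0 1
  0 0 0 1 0
  0 0 0 0 0
After step 2: ants at (1,4),(2,3),(1,4)
  0 0 0 0 0
  0 1 0 0 3
  0 0 0 1 0
  0 0 0 0 0
  0 0 0 0 0
After step 3: ants at (0,4),(1,3),(0,4)
  0 0 0 0 3
  0 0 0 1 2
  0 0 0 0 0
  0 0 0 0 0
  0 0 0 0 0
After step 4: ants at (1,4),(1,4),(1,4)
  0 0 0 0 2
  0 0 0 0 7
  0 0 0 0 0
  0 0 0 0 0
  0 0 0 0 0
After step 5: ants at (0,4),(0,4),(0,4)
  0 0 0 0 7
  0 0 0 0 6
  0 0 0 0 0
  0 0 0 0 0
  0 0 0 0 0
After step 6: ants at (1,4),(1,4),(1,4)
  0 0 0 0 6
  0 0 0 0 11
  0 0 0 0 0
  0 0 0 0 0
  0 0 0 0 0

0 0 0 0 6
0 0 0 0 11
0 0 0 0 0
0 0 0 0 0
0 0 0 0 0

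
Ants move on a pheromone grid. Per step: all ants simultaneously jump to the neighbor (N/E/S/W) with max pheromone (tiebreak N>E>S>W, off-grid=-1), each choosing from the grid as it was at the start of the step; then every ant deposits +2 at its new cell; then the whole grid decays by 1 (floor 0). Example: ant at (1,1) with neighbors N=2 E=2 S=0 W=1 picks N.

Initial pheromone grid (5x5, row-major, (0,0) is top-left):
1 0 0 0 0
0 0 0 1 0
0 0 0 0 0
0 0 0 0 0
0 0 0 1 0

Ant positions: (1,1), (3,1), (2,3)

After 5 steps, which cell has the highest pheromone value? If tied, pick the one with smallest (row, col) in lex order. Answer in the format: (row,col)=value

Step 1: ant0:(1,1)->N->(0,1) | ant1:(3,1)->N->(2,1) | ant2:(2,3)->N->(1,3)
  grid max=2 at (1,3)
Step 2: ant0:(0,1)->E->(0,2) | ant1:(2,1)->N->(1,1) | ant2:(1,3)->N->(0,3)
  grid max=1 at (0,2)
Step 3: ant0:(0,2)->E->(0,3) | ant1:(1,1)->N->(0,1) | ant2:(0,3)->S->(1,3)
  grid max=2 at (0,3)
Step 4: ant0:(0,3)->S->(1,3) | ant1:(0,1)->E->(0,2) | ant2:(1,3)->N->(0,3)
  grid max=3 at (0,3)
Step 5: ant0:(1,3)->N->(0,3) | ant1:(0,2)->E->(0,3) | ant2:(0,3)->S->(1,3)
  grid max=6 at (0,3)
Final grid:
  0 0 0 6 0
  0 0 0 4 0
  0 0 0 0 0
  0 0 0 0 0
  0 0 0 0 0
Max pheromone 6 at (0,3)

Answer: (0,3)=6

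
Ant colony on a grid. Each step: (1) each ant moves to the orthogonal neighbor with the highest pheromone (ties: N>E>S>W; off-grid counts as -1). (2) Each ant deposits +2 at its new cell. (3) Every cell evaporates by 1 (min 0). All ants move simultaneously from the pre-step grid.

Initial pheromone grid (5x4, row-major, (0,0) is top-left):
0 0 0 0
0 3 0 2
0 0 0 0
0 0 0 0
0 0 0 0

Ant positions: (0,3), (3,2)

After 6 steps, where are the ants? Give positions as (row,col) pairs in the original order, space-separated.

Step 1: ant0:(0,3)->S->(1,3) | ant1:(3,2)->N->(2,2)
  grid max=3 at (1,3)
Step 2: ant0:(1,3)->N->(0,3) | ant1:(2,2)->N->(1,2)
  grid max=2 at (1,3)
Step 3: ant0:(0,3)->S->(1,3) | ant1:(1,2)->E->(1,3)
  grid max=5 at (1,3)
Step 4: ant0:(1,3)->N->(0,3) | ant1:(1,3)->N->(0,3)
  grid max=4 at (1,3)
Step 5: ant0:(0,3)->S->(1,3) | ant1:(0,3)->S->(1,3)
  grid max=7 at (1,3)
Step 6: ant0:(1,3)->N->(0,3) | ant1:(1,3)->N->(0,3)
  grid max=6 at (1,3)

(0,3) (0,3)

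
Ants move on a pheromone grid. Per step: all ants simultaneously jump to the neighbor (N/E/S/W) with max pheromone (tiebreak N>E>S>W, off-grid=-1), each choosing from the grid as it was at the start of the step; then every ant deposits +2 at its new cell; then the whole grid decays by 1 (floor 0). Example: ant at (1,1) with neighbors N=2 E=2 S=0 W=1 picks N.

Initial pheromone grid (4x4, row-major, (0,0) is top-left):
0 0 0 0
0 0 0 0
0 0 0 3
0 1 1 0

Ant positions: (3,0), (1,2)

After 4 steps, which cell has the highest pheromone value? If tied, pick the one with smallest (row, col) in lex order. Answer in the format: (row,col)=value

Answer: (0,3)=1

Derivation:
Step 1: ant0:(3,0)->E->(3,1) | ant1:(1,2)->N->(0,2)
  grid max=2 at (2,3)
Step 2: ant0:(3,1)->N->(2,1) | ant1:(0,2)->E->(0,3)
  grid max=1 at (0,3)
Step 3: ant0:(2,1)->S->(3,1) | ant1:(0,3)->S->(1,3)
  grid max=2 at (3,1)
Step 4: ant0:(3,1)->N->(2,1) | ant1:(1,3)->N->(0,3)
  grid max=1 at (0,3)
Final grid:
  0 0 0 1
  0 0 0 0
  0 1 0 0
  0 1 0 0
Max pheromone 1 at (0,3)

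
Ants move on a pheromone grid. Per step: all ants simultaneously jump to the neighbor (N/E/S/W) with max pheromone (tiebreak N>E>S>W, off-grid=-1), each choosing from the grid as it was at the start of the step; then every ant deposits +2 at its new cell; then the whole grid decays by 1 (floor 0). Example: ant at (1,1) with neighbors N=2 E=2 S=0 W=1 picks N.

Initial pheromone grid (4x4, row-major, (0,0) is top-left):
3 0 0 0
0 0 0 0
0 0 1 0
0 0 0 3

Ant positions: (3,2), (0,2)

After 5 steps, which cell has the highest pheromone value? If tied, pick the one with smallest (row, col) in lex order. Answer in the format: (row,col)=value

Answer: (3,3)=6

Derivation:
Step 1: ant0:(3,2)->E->(3,3) | ant1:(0,2)->E->(0,3)
  grid max=4 at (3,3)
Step 2: ant0:(3,3)->N->(2,3) | ant1:(0,3)->S->(1,3)
  grid max=3 at (3,3)
Step 3: ant0:(2,3)->S->(3,3) | ant1:(1,3)->S->(2,3)
  grid max=4 at (3,3)
Step 4: ant0:(3,3)->N->(2,3) | ant1:(2,3)->S->(3,3)
  grid max=5 at (3,3)
Step 5: ant0:(2,3)->S->(3,3) | ant1:(3,3)->N->(2,3)
  grid max=6 at (3,3)
Final grid:
  0 0 0 0
  0 0 0 0
  0 0 0 4
  0 0 0 6
Max pheromone 6 at (3,3)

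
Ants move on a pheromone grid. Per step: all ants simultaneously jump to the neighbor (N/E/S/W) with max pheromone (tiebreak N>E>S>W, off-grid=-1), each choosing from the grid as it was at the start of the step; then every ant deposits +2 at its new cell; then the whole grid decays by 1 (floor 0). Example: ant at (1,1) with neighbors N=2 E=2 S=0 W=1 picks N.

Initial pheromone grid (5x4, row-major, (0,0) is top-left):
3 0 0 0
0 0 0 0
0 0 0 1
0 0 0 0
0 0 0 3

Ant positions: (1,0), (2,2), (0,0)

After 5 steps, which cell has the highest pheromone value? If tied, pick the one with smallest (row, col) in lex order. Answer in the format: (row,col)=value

Answer: (0,0)=8

Derivation:
Step 1: ant0:(1,0)->N->(0,0) | ant1:(2,2)->E->(2,3) | ant2:(0,0)->E->(0,1)
  grid max=4 at (0,0)
Step 2: ant0:(0,0)->E->(0,1) | ant1:(2,3)->N->(1,3) | ant2:(0,1)->W->(0,0)
  grid max=5 at (0,0)
Step 3: ant0:(0,1)->W->(0,0) | ant1:(1,3)->S->(2,3) | ant2:(0,0)->E->(0,1)
  grid max=6 at (0,0)
Step 4: ant0:(0,0)->E->(0,1) | ant1:(2,3)->N->(1,3) | ant2:(0,1)->W->(0,0)
  grid max=7 at (0,0)
Step 5: ant0:(0,1)->W->(0,0) | ant1:(1,3)->S->(2,3) | ant2:(0,0)->E->(0,1)
  grid max=8 at (0,0)
Final grid:
  8 5 0 0
  0 0 0 0
  0 0 0 2
  0 0 0 0
  0 0 0 0
Max pheromone 8 at (0,0)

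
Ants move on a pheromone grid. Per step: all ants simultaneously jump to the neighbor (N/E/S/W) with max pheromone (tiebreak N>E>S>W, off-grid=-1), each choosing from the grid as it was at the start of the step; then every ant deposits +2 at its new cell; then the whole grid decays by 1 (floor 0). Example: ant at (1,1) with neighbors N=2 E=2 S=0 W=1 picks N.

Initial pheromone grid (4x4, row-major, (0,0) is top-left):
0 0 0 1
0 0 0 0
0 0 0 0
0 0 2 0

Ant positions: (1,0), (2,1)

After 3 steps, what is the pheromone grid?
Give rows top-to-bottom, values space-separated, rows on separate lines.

After step 1: ants at (0,0),(1,1)
  1 0 0 0
  0 1 0 0
  0 0 0 0
  0 0 1 0
After step 2: ants at (0,1),(0,1)
  0 3 0 0
  0 0 0 0
  0 0 0 0
  0 0 0 0
After step 3: ants at (0,2),(0,2)
  0 2 3 0
  0 0 0 0
  0 0 0 0
  0 0 0 0

0 2 3 0
0 0 0 0
0 0 0 0
0 0 0 0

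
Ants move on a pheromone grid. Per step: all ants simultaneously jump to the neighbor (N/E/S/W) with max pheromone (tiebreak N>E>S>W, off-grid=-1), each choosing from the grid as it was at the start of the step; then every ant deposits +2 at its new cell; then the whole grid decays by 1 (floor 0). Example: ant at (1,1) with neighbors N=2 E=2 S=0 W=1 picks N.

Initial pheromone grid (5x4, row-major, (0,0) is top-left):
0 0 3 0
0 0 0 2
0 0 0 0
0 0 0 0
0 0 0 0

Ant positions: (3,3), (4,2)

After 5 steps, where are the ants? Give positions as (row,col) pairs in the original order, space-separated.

Step 1: ant0:(3,3)->N->(2,3) | ant1:(4,2)->N->(3,2)
  grid max=2 at (0,2)
Step 2: ant0:(2,3)->N->(1,3) | ant1:(3,2)->N->(2,2)
  grid max=2 at (1,3)
Step 3: ant0:(1,3)->N->(0,3) | ant1:(2,2)->N->(1,2)
  grid max=1 at (0,3)
Step 4: ant0:(0,3)->S->(1,3) | ant1:(1,2)->E->(1,3)
  grid max=4 at (1,3)
Step 5: ant0:(1,3)->N->(0,3) | ant1:(1,3)->N->(0,3)
  grid max=3 at (0,3)

(0,3) (0,3)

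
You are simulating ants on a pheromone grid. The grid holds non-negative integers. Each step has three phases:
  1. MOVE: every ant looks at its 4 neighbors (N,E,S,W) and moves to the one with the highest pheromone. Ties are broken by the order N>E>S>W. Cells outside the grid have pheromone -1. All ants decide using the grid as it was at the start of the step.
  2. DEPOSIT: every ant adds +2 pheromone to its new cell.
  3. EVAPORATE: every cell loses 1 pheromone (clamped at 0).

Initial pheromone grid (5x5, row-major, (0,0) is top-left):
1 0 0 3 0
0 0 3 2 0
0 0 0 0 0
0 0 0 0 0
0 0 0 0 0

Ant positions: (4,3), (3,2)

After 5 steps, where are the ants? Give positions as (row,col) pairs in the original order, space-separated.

Step 1: ant0:(4,3)->N->(3,3) | ant1:(3,2)->N->(2,2)
  grid max=2 at (0,3)
Step 2: ant0:(3,3)->N->(2,3) | ant1:(2,2)->N->(1,2)
  grid max=3 at (1,2)
Step 3: ant0:(2,3)->N->(1,3) | ant1:(1,2)->N->(0,2)
  grid max=2 at (1,2)
Step 4: ant0:(1,3)->W->(1,2) | ant1:(0,2)->S->(1,2)
  grid max=5 at (1,2)
Step 5: ant0:(1,2)->N->(0,2) | ant1:(1,2)->N->(0,2)
  grid max=4 at (1,2)

(0,2) (0,2)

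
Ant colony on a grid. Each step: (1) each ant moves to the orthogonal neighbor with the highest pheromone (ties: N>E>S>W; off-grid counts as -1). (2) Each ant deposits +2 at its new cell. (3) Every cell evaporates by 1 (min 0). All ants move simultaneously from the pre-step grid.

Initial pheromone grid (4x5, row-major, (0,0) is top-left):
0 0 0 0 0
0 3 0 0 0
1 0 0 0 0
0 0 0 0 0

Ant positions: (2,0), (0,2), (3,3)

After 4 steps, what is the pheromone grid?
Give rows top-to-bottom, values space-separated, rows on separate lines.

After step 1: ants at (1,0),(0,3),(2,3)
  0 0 0 1 0
  1 2 0 0 0
  0 0 0 1 0
  0 0 0 0 0
After step 2: ants at (1,1),(0,4),(1,3)
  0 0 0 0 1
  0 3 0 1 0
  0 0 0 0 0
  0 0 0 0 0
After step 3: ants at (0,1),(1,4),(0,3)
  0 1 0 1 0
  0 2 0 0 1
  0 0 0 0 0
  0 0 0 0 0
After step 4: ants at (1,1),(0,4),(0,4)
  0 0 0 0 3
  0 3 0 0 0
  0 0 0 0 0
  0 0 0 0 0

0 0 0 0 3
0 3 0 0 0
0 0 0 0 0
0 0 0 0 0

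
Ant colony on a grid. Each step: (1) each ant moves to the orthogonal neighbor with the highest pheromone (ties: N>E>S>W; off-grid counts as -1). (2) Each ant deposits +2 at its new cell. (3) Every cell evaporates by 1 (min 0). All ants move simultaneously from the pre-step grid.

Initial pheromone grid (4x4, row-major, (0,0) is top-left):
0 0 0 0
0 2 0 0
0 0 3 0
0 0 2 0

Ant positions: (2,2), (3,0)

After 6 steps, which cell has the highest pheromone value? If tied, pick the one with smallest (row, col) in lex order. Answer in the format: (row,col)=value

Answer: (2,2)=3

Derivation:
Step 1: ant0:(2,2)->S->(3,2) | ant1:(3,0)->N->(2,0)
  grid max=3 at (3,2)
Step 2: ant0:(3,2)->N->(2,2) | ant1:(2,0)->N->(1,0)
  grid max=3 at (2,2)
Step 3: ant0:(2,2)->S->(3,2) | ant1:(1,0)->N->(0,0)
  grid max=3 at (3,2)
Step 4: ant0:(3,2)->N->(2,2) | ant1:(0,0)->E->(0,1)
  grid max=3 at (2,2)
Step 5: ant0:(2,2)->S->(3,2) | ant1:(0,1)->E->(0,2)
  grid max=3 at (3,2)
Step 6: ant0:(3,2)->N->(2,2) | ant1:(0,2)->E->(0,3)
  grid max=3 at (2,2)
Final grid:
  0 0 0 1
  0 0 0 0
  0 0 3 0
  0 0 2 0
Max pheromone 3 at (2,2)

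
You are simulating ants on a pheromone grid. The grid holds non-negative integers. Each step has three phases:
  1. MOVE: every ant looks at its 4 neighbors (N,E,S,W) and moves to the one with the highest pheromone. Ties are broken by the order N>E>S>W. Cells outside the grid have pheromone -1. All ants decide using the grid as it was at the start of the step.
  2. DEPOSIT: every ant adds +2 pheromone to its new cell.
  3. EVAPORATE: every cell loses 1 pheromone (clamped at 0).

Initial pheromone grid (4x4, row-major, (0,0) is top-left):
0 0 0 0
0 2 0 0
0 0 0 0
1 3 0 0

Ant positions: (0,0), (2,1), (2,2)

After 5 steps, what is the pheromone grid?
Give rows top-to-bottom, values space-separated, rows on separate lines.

After step 1: ants at (0,1),(3,1),(1,2)
  0 1 0 0
  0 1 1 0
  0 0 0 0
  0 4 0 0
After step 2: ants at (1,1),(2,1),(1,1)
  0 0 0 0
  0 4 0 0
  0 1 0 0
  0 3 0 0
After step 3: ants at (2,1),(1,1),(2,1)
  0 0 0 0
  0 5 0 0
  0 4 0 0
  0 2 0 0
After step 4: ants at (1,1),(2,1),(1,1)
  0 0 0 0
  0 8 0 0
  0 5 0 0
  0 1 0 0
After step 5: ants at (2,1),(1,1),(2,1)
  0 0 0 0
  0 9 0 0
  0 8 0 0
  0 0 0 0

0 0 0 0
0 9 0 0
0 8 0 0
0 0 0 0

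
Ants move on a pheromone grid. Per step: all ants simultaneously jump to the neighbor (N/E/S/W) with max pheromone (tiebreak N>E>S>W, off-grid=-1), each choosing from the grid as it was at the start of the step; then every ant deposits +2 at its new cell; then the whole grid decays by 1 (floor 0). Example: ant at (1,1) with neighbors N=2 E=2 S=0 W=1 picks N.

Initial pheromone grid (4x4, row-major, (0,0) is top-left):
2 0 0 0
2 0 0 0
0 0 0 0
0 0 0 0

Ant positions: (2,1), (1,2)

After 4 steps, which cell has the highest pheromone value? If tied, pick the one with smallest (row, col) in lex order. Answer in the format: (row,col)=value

Step 1: ant0:(2,1)->N->(1,1) | ant1:(1,2)->N->(0,2)
  grid max=1 at (0,0)
Step 2: ant0:(1,1)->W->(1,0) | ant1:(0,2)->E->(0,3)
  grid max=2 at (1,0)
Step 3: ant0:(1,0)->N->(0,0) | ant1:(0,3)->S->(1,3)
  grid max=1 at (0,0)
Step 4: ant0:(0,0)->S->(1,0) | ant1:(1,3)->N->(0,3)
  grid max=2 at (1,0)
Final grid:
  0 0 0 1
  2 0 0 0
  0 0 0 0
  0 0 0 0
Max pheromone 2 at (1,0)

Answer: (1,0)=2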